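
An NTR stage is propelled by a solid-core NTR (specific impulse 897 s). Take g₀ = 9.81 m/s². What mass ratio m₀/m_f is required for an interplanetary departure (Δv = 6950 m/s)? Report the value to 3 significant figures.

mass ratio ≈ 2.20

v_e = Isp · g₀ = 897 × 9.81 = 8799.6 m/s.
Rocket equation: m₀/m_f = exp(Δv / v_e) = exp(6950 / 8799.6) = exp(0.7898) = 2.2030.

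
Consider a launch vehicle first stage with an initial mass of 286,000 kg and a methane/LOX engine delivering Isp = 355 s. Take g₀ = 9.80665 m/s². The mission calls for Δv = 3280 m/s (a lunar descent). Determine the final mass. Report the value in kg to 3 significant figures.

final mass ≈ 111000 kg

v_e = Isp · g₀ = 355 × 9.80665 = 3481.4 m/s.
From the ideal rocket equation, m₀/m_f = exp(Δv / v_e) = exp(3280 / 3481.4) = exp(0.9422) = 2.5655.
m_f = m₀ / 2.5655 = 286,000 / 2.5655 = 111,479 kg.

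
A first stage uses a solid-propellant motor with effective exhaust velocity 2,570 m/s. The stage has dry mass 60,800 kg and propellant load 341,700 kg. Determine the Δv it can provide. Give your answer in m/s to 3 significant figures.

Δv ≈ 4860 m/s

m₀ = m_dry + m_prop = 60,800 + 341,700 = 402,500 kg.
From the ideal rocket equation, Δv = v_e · ln(m₀/m_f) = 2570.0 × ln(6.62) = 2570.0 × 1.8901 ≈ 4857.6 m/s.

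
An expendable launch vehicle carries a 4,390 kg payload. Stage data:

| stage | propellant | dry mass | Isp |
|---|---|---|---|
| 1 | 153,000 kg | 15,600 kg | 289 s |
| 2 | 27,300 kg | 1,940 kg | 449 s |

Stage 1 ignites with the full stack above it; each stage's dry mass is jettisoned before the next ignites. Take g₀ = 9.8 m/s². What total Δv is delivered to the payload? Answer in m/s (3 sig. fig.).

Δv ≈ 11400 m/s

Ignition mass of stage 1 = 153,000+15,600 + 27,300+1,940 + 4,390 = 202,230 kg.
Stage 1: m₀ = 202,230 kg, m_f = 202,230 − 153,000 = 49,230 kg; Δv = 289×9.8×ln(4.108) = 2832.2×1.4129 ≈ 4002 m/s.
Stage 2: m₀ = 33,630 kg, m_f = 33,630 − 27,300 = 6,330 kg; Δv = 449×9.8×ln(5.313) = 4400.2×1.6701 ≈ 7349 m/s.
Total Δv = 4002 + 7349 = 11351 m/s.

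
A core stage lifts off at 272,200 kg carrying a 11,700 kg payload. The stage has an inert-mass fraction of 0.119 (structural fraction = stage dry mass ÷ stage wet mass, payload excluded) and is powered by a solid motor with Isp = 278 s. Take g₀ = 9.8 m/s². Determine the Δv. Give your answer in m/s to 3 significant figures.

Δv ≈ 5050 m/s

Stage wet mass = m₀ − payload = 272,200 − 11,700 = 260,500 kg.
Stage dry mass = ε × stage wet mass = 0.119 × 260,500 = 30,999.5 kg.
Burnout mass m_f = stage dry + payload = 30,999.5 + 11,700 = 42,699.5 kg.
v_e = Isp · g₀ = 278 × 9.8 = 2724.4 m/s.
Δv = v_e · ln(272,200/42,699.5) = 2724.4 × ln(6.375) = 2724.4 × 1.8523 ≈ 5047 m/s.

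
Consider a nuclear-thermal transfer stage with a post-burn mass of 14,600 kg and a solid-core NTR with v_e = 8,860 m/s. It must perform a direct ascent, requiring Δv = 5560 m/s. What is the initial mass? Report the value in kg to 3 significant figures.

Using Δv = v_e ln(m₀/m_f): m₀/m_f = exp(Δv / v_e) = exp(5560 / 8860.0) = exp(0.6275) = 1.8730.
m₀ = m_f × 1.8730 = 14,600 × 1.8730 = 27,345.8 kg.

initial mass ≈ 27300 kg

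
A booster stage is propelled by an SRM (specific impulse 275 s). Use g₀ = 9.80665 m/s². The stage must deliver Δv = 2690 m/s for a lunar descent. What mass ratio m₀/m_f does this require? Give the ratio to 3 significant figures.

mass ratio ≈ 2.71

v_e = Isp · g₀ = 275 × 9.80665 = 2696.8 m/s.
m₀/m_f = exp(Δv / v_e) = exp(2690 / 2696.8) = exp(0.9975) = 2.7114.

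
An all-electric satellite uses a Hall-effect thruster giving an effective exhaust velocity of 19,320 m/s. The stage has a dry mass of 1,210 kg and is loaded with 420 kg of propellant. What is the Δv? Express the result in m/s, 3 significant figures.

m₀ = m_dry + m_prop = 1,210 + 420 = 1,630 kg.
From the ideal rocket equation, Δv = v_e · ln(m₀/m_f) = 19320.0 × ln(1.347) = 19320.0 × 0.2980 ≈ 5756.6 m/s.

Δv ≈ 5760 m/s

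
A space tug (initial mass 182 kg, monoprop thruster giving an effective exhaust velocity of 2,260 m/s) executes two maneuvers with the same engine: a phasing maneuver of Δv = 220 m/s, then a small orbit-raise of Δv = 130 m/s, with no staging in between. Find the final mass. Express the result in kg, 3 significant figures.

After the first burn: m = 182 × exp(−220/2260.0) = 182 × 0.90724 = 165.118 kg.
After the second burn: m = 165.118 × exp(−130/2260.0) = 165.118 × 0.94410 = 155.888 kg.

final mass ≈ 156 kg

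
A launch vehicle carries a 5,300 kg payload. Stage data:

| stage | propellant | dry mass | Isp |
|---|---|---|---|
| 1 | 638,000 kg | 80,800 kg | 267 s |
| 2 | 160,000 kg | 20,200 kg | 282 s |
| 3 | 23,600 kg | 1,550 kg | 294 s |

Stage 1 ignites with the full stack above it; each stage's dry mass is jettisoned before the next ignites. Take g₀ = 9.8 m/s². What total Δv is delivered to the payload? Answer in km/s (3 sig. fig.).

Ignition mass of stage 1 = 638,000+80,800 + 160,000+20,200 + 23,600+1,550 + 5,300 = 929,450 kg.
Stage 1: m₀ = 929,450 kg, m_f = 929,450 − 638,000 = 291,450 kg; Δv = 267×9.8×ln(3.189) = 2616.6×1.1597 ≈ 3035 m/s.
Stage 2: m₀ = 210,650 kg, m_f = 210,650 − 160,000 = 50,650 kg; Δv = 282×9.8×ln(4.159) = 2763.6×1.4253 ≈ 3939 m/s.
Stage 3: m₀ = 30,450 kg, m_f = 30,450 − 23,600 = 6,850 kg; Δv = 294×9.8×ln(4.445) = 2881.2×1.4918 ≈ 4298 m/s.
Total Δv = 3035 + 3939 + 4298 = 11272 m/s.

Δv ≈ 11.3 km/s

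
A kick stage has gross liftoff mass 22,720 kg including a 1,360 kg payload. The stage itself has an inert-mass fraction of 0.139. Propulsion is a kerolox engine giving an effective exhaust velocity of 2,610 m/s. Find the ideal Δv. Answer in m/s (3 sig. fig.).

Stage wet mass = m₀ − payload = 22,720 − 1,360 = 21,360 kg.
Stage dry mass = ε × stage wet mass = 0.139 × 21,360 = 2,969.04 kg.
Burnout mass m_f = stage dry + payload = 2,969.04 + 1,360 = 4,329.04 kg.
Δv = v_e · ln(22,720/4,329.04) = 2610.0 × ln(5.248) = 2610.0 × 1.6579 ≈ 4327 m/s.

Δv ≈ 4330 m/s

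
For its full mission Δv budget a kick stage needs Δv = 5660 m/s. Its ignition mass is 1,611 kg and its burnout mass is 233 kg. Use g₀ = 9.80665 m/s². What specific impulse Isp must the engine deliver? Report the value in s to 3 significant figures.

ln(m₀/m_f) = ln(1611/233) = ln(6.914) = 1.9336.
Rocket equation: v_e = Δv / ln(m₀/m_f) = 5660 / 1.9336 = 2927.2 m/s.
Isp = v_e / g₀ = 2927.2 / 9.80665 = 298.5 s.

Isp ≈ 298 s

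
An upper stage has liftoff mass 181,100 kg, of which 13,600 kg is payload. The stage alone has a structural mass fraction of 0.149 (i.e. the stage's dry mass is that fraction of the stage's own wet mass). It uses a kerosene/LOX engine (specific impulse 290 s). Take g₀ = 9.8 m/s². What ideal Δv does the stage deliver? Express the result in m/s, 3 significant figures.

Δv ≈ 4400 m/s

Stage wet mass = m₀ − payload = 181,100 − 13,600 = 167,500 kg.
Stage dry mass = ε × stage wet mass = 0.149 × 167,500 = 24,957.5 kg.
Burnout mass m_f = stage dry + payload = 24,957.5 + 13,600 = 38,557.5 kg.
v_e = Isp · g₀ = 290 × 9.8 = 2842.0 m/s.
From the ideal rocket equation, Δv = v_e · ln(181,100/38,557.5) = 2842.0 × ln(4.697) = 2842.0 × 1.5469 ≈ 4396 m/s.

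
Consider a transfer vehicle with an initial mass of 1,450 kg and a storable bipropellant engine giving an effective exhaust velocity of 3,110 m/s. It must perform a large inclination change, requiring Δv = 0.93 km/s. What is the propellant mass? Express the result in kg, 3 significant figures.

m₀/m_f = exp(Δv / v_e) = exp(930 / 3110.0) = exp(0.2990) = 1.3486.
m_f = 1,450 / 1.3486 = 1,075.19 kg, so propellant = m₀ − m_f = 1,450 − 1,075.19 = 374.81 kg.

propellant mass ≈ 375 kg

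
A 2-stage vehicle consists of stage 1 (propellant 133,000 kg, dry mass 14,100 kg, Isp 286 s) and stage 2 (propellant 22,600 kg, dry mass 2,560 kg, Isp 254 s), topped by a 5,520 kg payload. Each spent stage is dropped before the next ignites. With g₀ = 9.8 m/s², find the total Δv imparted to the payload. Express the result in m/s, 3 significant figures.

Δv ≈ 7190 m/s

Ignition mass of stage 1 = 133,000+14,100 + 22,600+2,560 + 5,520 = 177,780 kg.
Stage 1: m₀ = 177,780 kg, m_f = 177,780 − 133,000 = 44,780 kg; Δv = 286×9.8×ln(3.97) = 2802.8×1.3788 ≈ 3864 m/s.
Stage 2: m₀ = 30,680 kg, m_f = 30,680 − 22,600 = 8,080 kg; Δv = 254×9.8×ln(3.797) = 2489.2×1.3342 ≈ 3321 m/s.
Total Δv = 3864 + 3321 = 7185 m/s.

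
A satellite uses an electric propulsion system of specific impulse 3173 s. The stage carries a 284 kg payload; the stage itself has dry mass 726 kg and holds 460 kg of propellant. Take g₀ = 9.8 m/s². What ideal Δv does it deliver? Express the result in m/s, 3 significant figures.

Δv ≈ 11700 m/s

v_e = Isp · g₀ = 3173 × 9.8 = 31095.4 m/s.
m₀ = payload + dry + propellant = 284 + 726 + 460 = 1,470 kg.
m_f = payload + dry = 284 + 726 = 1,010 kg.
Δv = v_e · ln(m₀/m_f) = 31095.4 × ln(1.455) = 31095.4 × 0.3753 ≈ 11670.5 m/s.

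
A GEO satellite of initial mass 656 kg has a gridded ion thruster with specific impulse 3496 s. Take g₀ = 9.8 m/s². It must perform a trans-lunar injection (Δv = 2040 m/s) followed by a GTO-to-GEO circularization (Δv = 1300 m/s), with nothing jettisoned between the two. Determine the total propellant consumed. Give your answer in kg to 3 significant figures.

total propellant consumed ≈ 60.9 kg

v_e = Isp · g₀ = 3496 × 9.8 = 34260.8 m/s.
After the first burn: m = 656 × exp(−2040/34260.8) = 656 × 0.94219 = 618.077 kg.
After the second burn: m = 618.077 × exp(−1300/34260.8) = 618.077 × 0.96277 = 595.066 kg.
Total propellant = m₀ − m_final = 656 − 595.066 = 60.934 kg.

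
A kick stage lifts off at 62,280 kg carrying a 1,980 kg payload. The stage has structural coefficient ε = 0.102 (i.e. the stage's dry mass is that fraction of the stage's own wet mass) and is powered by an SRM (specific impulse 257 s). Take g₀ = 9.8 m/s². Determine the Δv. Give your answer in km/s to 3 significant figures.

Stage wet mass = m₀ − payload = 62,280 − 1,980 = 60,300 kg.
Stage dry mass = ε × stage wet mass = 0.102 × 60,300 = 6,150.6 kg.
Burnout mass m_f = stage dry + payload = 6,150.6 + 1,980 = 8,130.6 kg.
v_e = Isp · g₀ = 257 × 9.8 = 2518.6 m/s.
Δv = v_e · ln(62,280/8,130.6) = 2518.6 × ln(7.66) = 2518.6 × 2.0360 ≈ 5128 m/s.

Δv ≈ 5.13 km/s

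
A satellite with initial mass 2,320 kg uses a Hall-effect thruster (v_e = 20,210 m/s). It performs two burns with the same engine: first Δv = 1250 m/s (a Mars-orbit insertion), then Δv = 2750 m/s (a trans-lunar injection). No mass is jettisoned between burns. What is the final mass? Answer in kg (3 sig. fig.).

final mass ≈ 1900 kg

After the first burn: m = 2320 × exp(−1250/20210.0) = 2320 × 0.94002 = 2,180.85 kg.
After the second burn: m = 2,180.85 × exp(−2750/20210.0) = 2,180.85 × 0.87278 = 1,903.4 kg.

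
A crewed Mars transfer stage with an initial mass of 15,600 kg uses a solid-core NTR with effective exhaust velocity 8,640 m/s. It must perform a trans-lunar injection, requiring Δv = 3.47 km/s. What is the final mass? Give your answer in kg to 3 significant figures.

final mass ≈ 10400 kg

Rocket equation: m₀/m_f = exp(Δv / v_e) = exp(3470 / 8640.0) = exp(0.4016) = 1.4942.
m_f = m₀ / 1.4942 = 15,600 / 1.4942 = 10,440.4 kg.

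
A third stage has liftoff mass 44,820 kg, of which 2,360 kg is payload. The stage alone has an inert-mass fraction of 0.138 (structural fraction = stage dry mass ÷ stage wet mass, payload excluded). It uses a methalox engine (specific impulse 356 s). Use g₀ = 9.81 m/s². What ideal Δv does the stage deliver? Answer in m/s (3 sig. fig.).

Δv ≈ 5920 m/s

Stage wet mass = m₀ − payload = 44,820 − 2,360 = 42,460 kg.
Stage dry mass = ε × stage wet mass = 0.138 × 42,460 = 5,859.48 kg.
Burnout mass m_f = stage dry + payload = 5,859.48 + 2,360 = 8,219.48 kg.
v_e = Isp · g₀ = 356 × 9.81 = 3492.4 m/s.
Δv = v_e · ln(44,820/8,219.48) = 3492.4 × ln(5.453) = 3492.4 × 1.6961 ≈ 5924 m/s.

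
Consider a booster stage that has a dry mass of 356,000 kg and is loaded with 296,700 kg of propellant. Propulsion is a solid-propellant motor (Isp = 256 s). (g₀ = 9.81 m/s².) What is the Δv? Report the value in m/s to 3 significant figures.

Δv ≈ 1520 m/s

v_e = Isp · g₀ = 256 × 9.81 = 2511.4 m/s.
m₀ = m_dry + m_prop = 356,000 + 296,700 = 652,700 kg.
Δv = v_e · ln(m₀/m_f) = 2511.4 × ln(1.833) = 2511.4 × 0.6062 ≈ 1522.4 m/s.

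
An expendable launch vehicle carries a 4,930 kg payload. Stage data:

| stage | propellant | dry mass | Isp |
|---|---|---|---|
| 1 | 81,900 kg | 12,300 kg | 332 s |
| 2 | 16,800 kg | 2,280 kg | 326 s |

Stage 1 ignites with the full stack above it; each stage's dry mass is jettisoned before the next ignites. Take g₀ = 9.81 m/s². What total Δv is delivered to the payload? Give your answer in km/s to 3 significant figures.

Δv ≈ 7.69 km/s

Ignition mass of stage 1 = 81,900+12,300 + 16,800+2,280 + 4,930 = 118,210 kg.
Stage 1: m₀ = 118,210 kg, m_f = 118,210 − 81,900 = 36,310 kg; Δv = 332×9.81×ln(3.256) = 3256.9×1.1804 ≈ 3844 m/s.
Stage 2: m₀ = 24,010 kg, m_f = 24,010 − 16,800 = 7,210 kg; Δv = 326×9.81×ln(3.33) = 3198.1×1.2030 ≈ 3847 m/s.
Total Δv = 3844 + 3847 = 7691 m/s.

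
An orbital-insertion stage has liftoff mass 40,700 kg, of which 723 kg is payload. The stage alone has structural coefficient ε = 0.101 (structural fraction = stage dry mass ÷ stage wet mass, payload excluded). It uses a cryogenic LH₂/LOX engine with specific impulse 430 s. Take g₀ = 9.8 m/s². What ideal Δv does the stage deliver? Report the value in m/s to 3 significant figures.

Δv ≈ 9040 m/s

Stage wet mass = m₀ − payload = 40,700 − 723 = 39,977 kg.
Stage dry mass = ε × stage wet mass = 0.101 × 39,977 = 4,037.68 kg.
Burnout mass m_f = stage dry + payload = 4,037.68 + 723 = 4,760.68 kg.
v_e = Isp · g₀ = 430 × 9.8 = 4214.0 m/s.
Δv = v_e · ln(40,700/4,760.68) = 4214.0 × ln(8.549) = 4214.0 × 2.1458 ≈ 9043 m/s.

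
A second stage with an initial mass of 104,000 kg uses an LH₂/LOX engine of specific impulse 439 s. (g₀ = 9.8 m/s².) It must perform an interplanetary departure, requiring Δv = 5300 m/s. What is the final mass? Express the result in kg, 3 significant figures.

final mass ≈ 30300 kg

v_e = Isp · g₀ = 439 × 9.8 = 4302.2 m/s.
Using Δv = v_e ln(m₀/m_f): m₀/m_f = exp(Δv / v_e) = exp(5300 / 4302.2) = exp(1.2319) = 3.4278.
m_f = m₀ / 3.4278 = 104,000 / 3.4278 = 30,340.2 kg.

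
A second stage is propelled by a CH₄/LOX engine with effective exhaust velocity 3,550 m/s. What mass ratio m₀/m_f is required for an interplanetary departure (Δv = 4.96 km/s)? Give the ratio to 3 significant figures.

m₀/m_f = exp(Δv / v_e) = exp(4960 / 3550.0) = exp(1.3972) = 4.0438.

mass ratio ≈ 4.04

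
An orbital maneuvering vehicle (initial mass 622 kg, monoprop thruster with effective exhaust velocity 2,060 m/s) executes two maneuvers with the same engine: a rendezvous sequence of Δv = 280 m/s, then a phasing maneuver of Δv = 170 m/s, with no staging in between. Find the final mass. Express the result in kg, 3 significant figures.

final mass ≈ 500 kg

After the first burn: m = 622 × exp(−280/2060.0) = 622 × 0.87291 = 542.95 kg.
After the second burn: m = 542.95 × exp(−170/2060.0) = 542.95 × 0.92079 = 499.943 kg.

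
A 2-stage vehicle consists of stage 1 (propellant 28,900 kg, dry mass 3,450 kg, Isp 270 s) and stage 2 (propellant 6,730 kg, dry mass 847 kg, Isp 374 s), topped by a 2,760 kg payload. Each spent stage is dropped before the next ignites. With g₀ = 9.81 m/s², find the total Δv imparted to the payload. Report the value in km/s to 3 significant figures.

Ignition mass of stage 1 = 28,900+3,450 + 6,730+847 + 2,760 = 42,687 kg.
Stage 1: m₀ = 42,687 kg, m_f = 42,687 − 28,900 = 13,787 kg; Δv = 270×9.81×ln(3.096) = 2648.7×1.1302 ≈ 2993 m/s.
Stage 2: m₀ = 10,337 kg, m_f = 10,337 − 6,730 = 3,607 kg; Δv = 374×9.81×ln(2.866) = 3668.9×1.0529 ≈ 3863 m/s.
Total Δv = 2993 + 3863 = 6856 m/s.

Δv ≈ 6.86 km/s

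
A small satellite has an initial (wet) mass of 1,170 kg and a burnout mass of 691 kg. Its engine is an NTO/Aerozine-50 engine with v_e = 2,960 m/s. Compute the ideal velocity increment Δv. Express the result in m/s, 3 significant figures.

By the Tsiolkovsky rocket equation, Δv = v_e · ln(m₀/m_f) = 2960.0 × ln(1.693) = 2960.0 × 0.5266 ≈ 1558.8 m/s.

Δv ≈ 1560 m/s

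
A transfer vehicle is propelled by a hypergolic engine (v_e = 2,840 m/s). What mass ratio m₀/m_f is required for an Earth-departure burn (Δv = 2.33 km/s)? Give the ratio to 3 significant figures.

By the Tsiolkovsky rocket equation, m₀/m_f = exp(Δv / v_e) = exp(2330 / 2840.0) = exp(0.8204) = 2.2715.

mass ratio ≈ 2.27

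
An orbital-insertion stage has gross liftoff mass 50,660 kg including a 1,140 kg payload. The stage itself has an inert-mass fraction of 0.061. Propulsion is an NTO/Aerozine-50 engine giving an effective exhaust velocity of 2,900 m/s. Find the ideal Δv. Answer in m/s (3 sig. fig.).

Δv ≈ 7250 m/s

Stage wet mass = m₀ − payload = 50,660 − 1,140 = 49,520 kg.
Stage dry mass = ε × stage wet mass = 0.061 × 49,520 = 3,020.72 kg.
Burnout mass m_f = stage dry + payload = 3,020.72 + 1,140 = 4,160.72 kg.
Δv = v_e · ln(50,660/4,160.72) = 2900.0 × ln(12.18) = 2900.0 × 2.4994 ≈ 7248 m/s.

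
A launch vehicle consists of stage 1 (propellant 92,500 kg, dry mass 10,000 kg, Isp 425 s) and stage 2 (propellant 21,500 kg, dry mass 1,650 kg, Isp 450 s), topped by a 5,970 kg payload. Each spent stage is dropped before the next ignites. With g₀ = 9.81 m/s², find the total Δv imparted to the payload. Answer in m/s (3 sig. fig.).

Δv ≈ 11000 m/s

Ignition mass of stage 1 = 92,500+10,000 + 21,500+1,650 + 5,970 = 131,620 kg.
Stage 1: m₀ = 131,620 kg, m_f = 131,620 − 92,500 = 39,120 kg; Δv = 425×9.81×ln(3.365) = 4169.2×1.2133 ≈ 5058 m/s.
Stage 2: m₀ = 29,120 kg, m_f = 29,120 − 21,500 = 7,620 kg; Δv = 450×9.81×ln(3.822) = 4414.5×1.3406 ≈ 5918 m/s.
Total Δv = 5058 + 5918 = 10976 m/s.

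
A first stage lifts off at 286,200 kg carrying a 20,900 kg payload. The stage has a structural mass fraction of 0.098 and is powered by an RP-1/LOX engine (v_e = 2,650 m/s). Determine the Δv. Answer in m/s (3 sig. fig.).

Δv ≈ 4790 m/s

Stage wet mass = m₀ − payload = 286,200 − 20,900 = 265,300 kg.
Stage dry mass = ε × stage wet mass = 0.098 × 265,300 = 25,999.4 kg.
Burnout mass m_f = stage dry + payload = 25,999.4 + 20,900 = 46,899.4 kg.
Using Δv = v_e ln(m₀/m_f): Δv = v_e · ln(286,200/46,899.4) = 2650.0 × ln(6.102) = 2650.0 × 1.8087 ≈ 4793 m/s.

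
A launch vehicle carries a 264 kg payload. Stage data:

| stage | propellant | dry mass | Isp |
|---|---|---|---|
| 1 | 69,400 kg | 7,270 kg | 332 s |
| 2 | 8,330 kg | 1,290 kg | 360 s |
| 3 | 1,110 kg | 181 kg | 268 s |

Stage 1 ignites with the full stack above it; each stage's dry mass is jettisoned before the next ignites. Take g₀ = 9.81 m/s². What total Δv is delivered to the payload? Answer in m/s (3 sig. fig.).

Ignition mass of stage 1 = 69,400+7,270 + 8,330+1,290 + 1,110+181 + 264 = 87,845 kg.
Stage 1: m₀ = 87,845 kg, m_f = 87,845 − 69,400 = 18,445 kg; Δv = 332×9.81×ln(4.763) = 3256.9×1.5608 ≈ 5083 m/s.
Stage 2: m₀ = 11,175 kg, m_f = 11,175 − 8,330 = 2,845 kg; Δv = 360×9.81×ln(3.928) = 3531.6×1.3681 ≈ 4832 m/s.
Stage 3: m₀ = 1,555 kg, m_f = 1,555 − 1,110 = 445 kg; Δv = 268×9.81×ln(3.494) = 2629.1×1.2512 ≈ 3289 m/s.
Total Δv = 5083 + 4832 + 3289 = 13204 m/s.

Δv ≈ 13200 m/s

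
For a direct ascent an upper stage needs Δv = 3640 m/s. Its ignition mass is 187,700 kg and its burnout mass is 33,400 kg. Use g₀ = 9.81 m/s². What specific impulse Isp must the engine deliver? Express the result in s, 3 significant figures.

Isp ≈ 215 s

ln(m₀/m_f) = ln(187700/33400) = ln(5.62) = 1.7263.
v_e = Δv / ln(m₀/m_f) = 3640 / 1.7263 = 2108.6 m/s.
Isp = v_e / g₀ = 2108.6 / 9.81 = 214.9 s.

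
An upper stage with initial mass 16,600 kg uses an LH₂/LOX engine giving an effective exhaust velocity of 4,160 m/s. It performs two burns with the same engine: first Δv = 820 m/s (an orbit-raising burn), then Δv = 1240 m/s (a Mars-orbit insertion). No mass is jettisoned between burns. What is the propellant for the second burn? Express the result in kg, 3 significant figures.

propellant for the second burn ≈ 3510 kg

After the first burn: m = 16600 × exp(−820/4160.0) = 16600 × 0.82110 = 13,630.3 kg.
After the second burn: m = 13,630.3 × exp(−1240/4160.0) = 13,630.3 × 0.74224 = 10,117 kg.
Second-burn propellant = 13,630.3 − 10,117 = 3,513.3 kg.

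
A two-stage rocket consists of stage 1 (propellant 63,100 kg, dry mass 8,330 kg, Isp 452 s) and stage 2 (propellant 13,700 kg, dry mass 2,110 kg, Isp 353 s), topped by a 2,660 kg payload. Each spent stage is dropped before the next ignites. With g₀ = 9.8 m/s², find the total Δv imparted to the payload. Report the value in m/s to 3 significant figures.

Δv ≈ 10000 m/s

Ignition mass of stage 1 = 63,100+8,330 + 13,700+2,110 + 2,660 = 89,900 kg.
Stage 1: m₀ = 89,900 kg, m_f = 89,900 − 63,100 = 26,800 kg; Δv = 452×9.8×ln(3.354) = 4429.6×1.2103 ≈ 5361 m/s.
Stage 2: m₀ = 18,470 kg, m_f = 18,470 − 13,700 = 4,770 kg; Δv = 353×9.8×ln(3.872) = 3459.4×1.3538 ≈ 4683 m/s.
Total Δv = 5361 + 4683 = 10044 m/s.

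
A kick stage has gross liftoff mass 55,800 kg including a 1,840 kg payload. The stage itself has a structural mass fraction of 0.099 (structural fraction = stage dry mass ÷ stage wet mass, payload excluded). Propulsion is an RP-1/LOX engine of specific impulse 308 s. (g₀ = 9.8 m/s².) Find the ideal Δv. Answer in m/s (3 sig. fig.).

Stage wet mass = m₀ − payload = 55,800 − 1,840 = 53,960 kg.
Stage dry mass = ε × stage wet mass = 0.099 × 53,960 = 5,342.04 kg.
Burnout mass m_f = stage dry + payload = 5,342.04 + 1,840 = 7,182.04 kg.
v_e = Isp · g₀ = 308 × 9.8 = 3018.4 m/s.
Δv = v_e · ln(55,800/7,182.04) = 3018.4 × ln(7.769) = 3018.4 × 2.0502 ≈ 6188 m/s.

Δv ≈ 6190 m/s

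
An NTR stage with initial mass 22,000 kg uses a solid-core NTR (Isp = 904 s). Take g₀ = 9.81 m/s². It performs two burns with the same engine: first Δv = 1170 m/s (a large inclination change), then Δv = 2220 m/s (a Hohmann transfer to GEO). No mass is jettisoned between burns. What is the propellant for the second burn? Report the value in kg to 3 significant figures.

v_e = Isp · g₀ = 904 × 9.81 = 8868.2 m/s.
After the first burn: m = 22000 × exp(−1170/8868.2) = 22000 × 0.87640 = 19,280.8 kg.
After the second burn: m = 19,280.8 × exp(−2220/8868.2) = 19,280.8 × 0.77854 = 15,010.9 kg.
Second-burn propellant = 19,280.8 − 15,010.9 = 4,269.9 kg.

propellant for the second burn ≈ 4270 kg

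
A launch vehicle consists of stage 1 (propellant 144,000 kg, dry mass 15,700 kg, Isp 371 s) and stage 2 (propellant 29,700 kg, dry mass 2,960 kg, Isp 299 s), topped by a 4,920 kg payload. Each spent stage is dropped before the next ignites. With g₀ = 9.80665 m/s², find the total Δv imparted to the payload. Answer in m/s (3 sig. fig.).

Ignition mass of stage 1 = 144,000+15,700 + 29,700+2,960 + 4,920 = 197,280 kg.
Stage 1: m₀ = 197,280 kg, m_f = 197,280 − 144,000 = 53,280 kg; Δv = 371×9.80665×ln(3.703) = 3638.3×1.3091 ≈ 4763 m/s.
Stage 2: m₀ = 37,580 kg, m_f = 37,580 − 29,700 = 7,880 kg; Δv = 299×9.80665×ln(4.769) = 2932.2×1.5621 ≈ 4581 m/s.
Total Δv = 4763 + 4581 = 9344 m/s.

Δv ≈ 9340 m/s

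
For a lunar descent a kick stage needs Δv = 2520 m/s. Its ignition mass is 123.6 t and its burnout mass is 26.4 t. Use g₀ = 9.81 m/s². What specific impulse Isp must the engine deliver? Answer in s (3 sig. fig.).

Isp ≈ 166 s

ln(m₀/m_f) = ln(123600/26400) = ln(4.682) = 1.5437.
v_e = Δv / ln(m₀/m_f) = 2520 / 1.5437 = 1632.5 m/s.
Isp = v_e / g₀ = 1632.5 / 9.81 = 166.4 s.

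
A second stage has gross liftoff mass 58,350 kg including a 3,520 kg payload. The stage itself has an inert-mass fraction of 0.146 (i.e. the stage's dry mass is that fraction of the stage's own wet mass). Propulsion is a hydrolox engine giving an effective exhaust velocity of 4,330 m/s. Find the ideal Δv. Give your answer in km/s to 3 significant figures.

Δv ≈ 7.02 km/s

Stage wet mass = m₀ − payload = 58,350 − 3,520 = 54,830 kg.
Stage dry mass = ε × stage wet mass = 0.146 × 54,830 = 8,005.18 kg.
Burnout mass m_f = stage dry + payload = 8,005.18 + 3,520 = 11,525.18 kg.
Δv = v_e · ln(58,350/11,525.18) = 4330.0 × ln(5.063) = 4330.0 × 1.6219 ≈ 7023 m/s.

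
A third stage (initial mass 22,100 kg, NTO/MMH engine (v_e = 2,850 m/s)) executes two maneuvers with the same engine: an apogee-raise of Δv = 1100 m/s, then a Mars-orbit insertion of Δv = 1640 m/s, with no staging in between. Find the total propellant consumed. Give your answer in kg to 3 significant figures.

total propellant consumed ≈ 13600 kg

After the first burn: m = 22100 × exp(−1100/2850.0) = 22100 × 0.67979 = 15,023.4 kg.
After the second burn: m = 15,023.4 × exp(−1640/2850.0) = 15,023.4 × 0.56246 = 8,450.06 kg.
Total propellant = m₀ − m_final = 22100 − 8,450.06 = 13,649.94 kg.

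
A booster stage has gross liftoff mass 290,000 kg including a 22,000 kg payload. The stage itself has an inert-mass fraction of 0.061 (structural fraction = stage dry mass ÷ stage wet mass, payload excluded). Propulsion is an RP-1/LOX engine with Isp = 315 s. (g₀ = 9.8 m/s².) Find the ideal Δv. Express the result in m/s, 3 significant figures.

Stage wet mass = m₀ − payload = 290,000 − 22,000 = 268,000 kg.
Stage dry mass = ε × stage wet mass = 0.061 × 268,000 = 16,348 kg.
Burnout mass m_f = stage dry + payload = 16,348 + 22,000 = 38,348 kg.
v_e = Isp · g₀ = 315 × 9.8 = 3087.0 m/s.
Δv = v_e · ln(290,000/38,348) = 3087.0 × ln(7.562) = 3087.0 × 2.0232 ≈ 6246 m/s.

Δv ≈ 6250 m/s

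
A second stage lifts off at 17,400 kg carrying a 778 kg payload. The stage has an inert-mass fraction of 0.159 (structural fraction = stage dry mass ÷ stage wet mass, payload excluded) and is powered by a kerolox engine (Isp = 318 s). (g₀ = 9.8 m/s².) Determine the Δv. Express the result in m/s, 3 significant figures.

Δv ≈ 5070 m/s

Stage wet mass = m₀ − payload = 17,400 − 778 = 16,622 kg.
Stage dry mass = ε × stage wet mass = 0.159 × 16,622 = 2,642.9 kg.
Burnout mass m_f = stage dry + payload = 2,642.9 + 778 = 3,420.9 kg.
v_e = Isp · g₀ = 318 × 9.8 = 3116.4 m/s.
From the ideal rocket equation, Δv = v_e · ln(17,400/3,420.9) = 3116.4 × ln(5.086) = 3116.4 × 1.6266 ≈ 5069 m/s.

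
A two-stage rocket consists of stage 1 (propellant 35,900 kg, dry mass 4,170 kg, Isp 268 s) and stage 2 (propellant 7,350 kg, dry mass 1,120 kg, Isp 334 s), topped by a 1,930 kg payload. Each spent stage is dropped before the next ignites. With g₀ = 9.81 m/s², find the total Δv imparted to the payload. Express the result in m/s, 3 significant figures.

Ignition mass of stage 1 = 35,900+4,170 + 7,350+1,120 + 1,930 = 50,470 kg.
Stage 1: m₀ = 50,470 kg, m_f = 50,470 − 35,900 = 14,570 kg; Δv = 268×9.81×ln(3.464) = 2629.1×1.2424 ≈ 3266 m/s.
Stage 2: m₀ = 10,400 kg, m_f = 10,400 − 7,350 = 3,050 kg; Δv = 334×9.81×ln(3.41) = 3276.5×1.2267 ≈ 4019 m/s.
Total Δv = 3266 + 4019 = 7285 m/s.

Δv ≈ 7290 m/s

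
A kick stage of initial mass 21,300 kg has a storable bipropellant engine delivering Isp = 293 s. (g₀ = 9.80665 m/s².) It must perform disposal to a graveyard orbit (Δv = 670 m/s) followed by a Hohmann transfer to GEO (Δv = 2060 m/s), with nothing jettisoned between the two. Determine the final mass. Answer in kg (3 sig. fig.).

final mass ≈ 8240 kg

v_e = Isp · g₀ = 293 × 9.80665 = 2873.3 m/s.
After the first burn: m = 21300 × exp(−670/2873.3) = 21300 × 0.79201 = 16,869.8 kg.
After the second burn: m = 16,869.8 × exp(−2060/2873.3) = 16,869.8 × 0.48825 = 8,236.68 kg.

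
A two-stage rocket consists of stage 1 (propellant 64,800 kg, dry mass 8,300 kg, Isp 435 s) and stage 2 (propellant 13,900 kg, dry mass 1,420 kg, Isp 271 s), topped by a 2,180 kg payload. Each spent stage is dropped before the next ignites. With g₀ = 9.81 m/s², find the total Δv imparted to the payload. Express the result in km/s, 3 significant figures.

Δv ≈ 9.56 km/s

Ignition mass of stage 1 = 64,800+8,300 + 13,900+1,420 + 2,180 = 90,600 kg.
Stage 1: m₀ = 90,600 kg, m_f = 90,600 − 64,800 = 25,800 kg; Δv = 435×9.81×ln(3.512) = 4267.4×1.2561 ≈ 5360 m/s.
Stage 2: m₀ = 17,500 kg, m_f = 17,500 − 13,900 = 3,600 kg; Δv = 271×9.81×ln(4.861) = 2658.5×1.5813 ≈ 4204 m/s.
Total Δv = 5360 + 4204 = 9564 m/s.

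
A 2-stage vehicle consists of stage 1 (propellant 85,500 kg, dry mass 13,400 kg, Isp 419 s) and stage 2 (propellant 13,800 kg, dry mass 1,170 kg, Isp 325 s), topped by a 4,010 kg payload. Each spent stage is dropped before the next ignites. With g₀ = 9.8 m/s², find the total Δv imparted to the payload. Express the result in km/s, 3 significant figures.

Δv ≈ 9.44 km/s

Ignition mass of stage 1 = 85,500+13,400 + 13,800+1,170 + 4,010 = 117,880 kg.
Stage 1: m₀ = 117,880 kg, m_f = 117,880 − 85,500 = 32,380 kg; Δv = 419×9.8×ln(3.641) = 4106.2×1.2921 ≈ 5306 m/s.
Stage 2: m₀ = 18,980 kg, m_f = 18,980 − 13,800 = 5,180 kg; Δv = 325×9.8×ln(3.664) = 3185.0×1.2986 ≈ 4136 m/s.
Total Δv = 5306 + 4136 = 9442 m/s.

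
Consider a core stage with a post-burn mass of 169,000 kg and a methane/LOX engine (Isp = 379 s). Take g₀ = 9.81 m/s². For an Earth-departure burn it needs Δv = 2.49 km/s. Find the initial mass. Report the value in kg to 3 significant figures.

v_e = Isp · g₀ = 379 × 9.81 = 3718.0 m/s.
From the ideal rocket equation, m₀/m_f = exp(Δv / v_e) = exp(2490 / 3718.0) = exp(0.6697) = 1.9537.
m₀ = m_f × 1.9537 = 169,000 × 1.9537 = 330,175 kg.

initial mass ≈ 330000 kg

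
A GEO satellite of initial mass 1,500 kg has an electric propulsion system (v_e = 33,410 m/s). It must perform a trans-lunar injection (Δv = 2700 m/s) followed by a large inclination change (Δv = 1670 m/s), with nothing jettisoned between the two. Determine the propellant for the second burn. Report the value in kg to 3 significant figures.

propellant for the second burn ≈ 67.5 kg

After the first burn: m = 1500 × exp(−2700/33410.0) = 1500 × 0.92237 = 1,383.56 kg.
After the second burn: m = 1,383.56 × exp(−1670/33410.0) = 1,383.56 × 0.95124 = 1,316.1 kg.
Second-burn propellant = 1,383.56 − 1,316.1 = 67.46 kg.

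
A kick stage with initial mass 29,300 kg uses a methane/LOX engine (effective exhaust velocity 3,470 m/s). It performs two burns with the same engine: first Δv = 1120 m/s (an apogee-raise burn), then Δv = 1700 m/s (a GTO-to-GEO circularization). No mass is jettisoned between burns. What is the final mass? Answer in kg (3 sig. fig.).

After the first burn: m = 29300 × exp(−1120/3470.0) = 29300 × 0.72414 = 21,217.3 kg.
After the second burn: m = 21,217.3 × exp(−1700/3470.0) = 21,217.3 × 0.61268 = 12,999.4 kg.

final mass ≈ 13000 kg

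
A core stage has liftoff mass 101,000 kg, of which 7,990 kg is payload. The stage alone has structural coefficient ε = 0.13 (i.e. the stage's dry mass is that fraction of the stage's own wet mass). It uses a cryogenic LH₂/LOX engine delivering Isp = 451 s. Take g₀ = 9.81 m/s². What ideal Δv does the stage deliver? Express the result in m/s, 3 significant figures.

Stage wet mass = m₀ − payload = 101,000 − 7,990 = 93,010 kg.
Stage dry mass = ε × stage wet mass = 0.13 × 93,010 = 12,091.3 kg.
Burnout mass m_f = stage dry + payload = 12,091.3 + 7,990 = 20,081.3 kg.
v_e = Isp · g₀ = 451 × 9.81 = 4424.3 m/s.
Δv = v_e · ln(101,000/20,081.3) = 4424.3 × ln(5.03) = 4424.3 × 1.6153 ≈ 7147 m/s.

Δv ≈ 7150 m/s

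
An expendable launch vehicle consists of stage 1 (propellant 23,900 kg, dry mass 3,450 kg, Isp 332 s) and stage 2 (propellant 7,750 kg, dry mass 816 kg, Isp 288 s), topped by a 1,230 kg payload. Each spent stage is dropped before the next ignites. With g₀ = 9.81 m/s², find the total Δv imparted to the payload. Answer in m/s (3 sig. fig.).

Δv ≈ 7780 m/s

Ignition mass of stage 1 = 23,900+3,450 + 7,750+816 + 1,230 = 37,146 kg.
Stage 1: m₀ = 37,146 kg, m_f = 37,146 − 23,900 = 13,246 kg; Δv = 332×9.81×ln(2.804) = 3256.9×1.0312 ≈ 3358 m/s.
Stage 2: m₀ = 9,796 kg, m_f = 9,796 − 7,750 = 2,046 kg; Δv = 288×9.81×ln(4.788) = 2825.3×1.5661 ≈ 4425 m/s.
Total Δv = 3358 + 4425 = 7783 m/s.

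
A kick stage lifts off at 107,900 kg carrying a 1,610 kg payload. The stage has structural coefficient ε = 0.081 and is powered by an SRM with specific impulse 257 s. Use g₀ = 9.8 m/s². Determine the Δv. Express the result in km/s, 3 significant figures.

Stage wet mass = m₀ − payload = 107,900 − 1,610 = 106,290 kg.
Stage dry mass = ε × stage wet mass = 0.081 × 106,290 = 8,609.49 kg.
Burnout mass m_f = stage dry + payload = 8,609.49 + 1,610 = 10,219.49 kg.
v_e = Isp · g₀ = 257 × 9.8 = 2518.6 m/s.
Δv = v_e · ln(107,900/10,219.49) = 2518.6 × ln(10.56) = 2518.6 × 2.3569 ≈ 5936 m/s.

Δv ≈ 5.94 km/s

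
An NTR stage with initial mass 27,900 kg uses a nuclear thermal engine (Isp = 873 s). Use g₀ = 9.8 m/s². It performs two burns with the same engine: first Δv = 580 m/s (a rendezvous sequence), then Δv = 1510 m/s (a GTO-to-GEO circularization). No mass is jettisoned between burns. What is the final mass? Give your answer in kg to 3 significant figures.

v_e = Isp · g₀ = 873 × 9.8 = 8555.4 m/s.
After the first burn: m = 27900 × exp(−580/8555.4) = 27900 × 0.93445 = 26,071.2 kg.
After the second burn: m = 26,071.2 × exp(−1510/8555.4) = 26,071.2 × 0.83820 = 21,852.9 kg.

final mass ≈ 21900 kg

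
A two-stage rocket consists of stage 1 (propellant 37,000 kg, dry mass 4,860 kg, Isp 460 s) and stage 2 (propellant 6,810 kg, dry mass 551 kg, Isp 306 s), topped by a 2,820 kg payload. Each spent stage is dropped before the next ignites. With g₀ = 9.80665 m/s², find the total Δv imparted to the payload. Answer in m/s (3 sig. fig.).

Δv ≈ 8920 m/s

Ignition mass of stage 1 = 37,000+4,860 + 6,810+551 + 2,820 = 52,041 kg.
Stage 1: m₀ = 52,041 kg, m_f = 52,041 − 37,000 = 15,041 kg; Δv = 460×9.80665×ln(3.46) = 4511.1×1.2413 ≈ 5599 m/s.
Stage 2: m₀ = 10,181 kg, m_f = 10,181 − 6,810 = 3,371 kg; Δv = 306×9.80665×ln(3.02) = 3000.8×1.1053 ≈ 3317 m/s.
Total Δv = 5599 + 3317 = 8916 m/s.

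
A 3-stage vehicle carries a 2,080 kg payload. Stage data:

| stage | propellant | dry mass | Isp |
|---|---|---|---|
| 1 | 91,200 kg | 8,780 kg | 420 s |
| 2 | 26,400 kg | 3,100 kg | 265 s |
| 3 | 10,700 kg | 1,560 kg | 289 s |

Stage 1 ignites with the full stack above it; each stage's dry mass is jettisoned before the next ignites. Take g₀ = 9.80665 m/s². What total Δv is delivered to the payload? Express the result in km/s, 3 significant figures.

Ignition mass of stage 1 = 91,200+8,780 + 26,400+3,100 + 10,700+1,560 + 2,080 = 143,820 kg.
Stage 1: m₀ = 143,820 kg, m_f = 143,820 − 91,200 = 52,620 kg; Δv = 420×9.80665×ln(2.733) = 4118.8×1.0055 ≈ 4141 m/s.
Stage 2: m₀ = 43,840 kg, m_f = 43,840 − 26,400 = 17,440 kg; Δv = 265×9.80665×ln(2.514) = 2598.8×0.9218 ≈ 2395 m/s.
Stage 3: m₀ = 14,340 kg, m_f = 14,340 − 10,700 = 3,640 kg; Δv = 289×9.80665×ln(3.94) = 2834.1×1.3711 ≈ 3886 m/s.
Total Δv = 4141 + 2395 + 3886 = 10422 m/s.

Δv ≈ 10.4 km/s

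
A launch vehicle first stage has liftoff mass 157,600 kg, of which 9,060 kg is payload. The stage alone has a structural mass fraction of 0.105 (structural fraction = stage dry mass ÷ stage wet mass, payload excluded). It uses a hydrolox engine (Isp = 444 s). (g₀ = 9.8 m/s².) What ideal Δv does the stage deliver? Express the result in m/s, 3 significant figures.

Δv ≈ 8070 m/s

Stage wet mass = m₀ − payload = 157,600 − 9,060 = 148,540 kg.
Stage dry mass = ε × stage wet mass = 0.105 × 148,540 = 15,596.7 kg.
Burnout mass m_f = stage dry + payload = 15,596.7 + 9,060 = 24,656.7 kg.
v_e = Isp · g₀ = 444 × 9.8 = 4351.2 m/s.
Rocket equation: Δv = v_e · ln(157,600/24,656.7) = 4351.2 × ln(6.392) = 4351.2 × 1.8550 ≈ 8072 m/s.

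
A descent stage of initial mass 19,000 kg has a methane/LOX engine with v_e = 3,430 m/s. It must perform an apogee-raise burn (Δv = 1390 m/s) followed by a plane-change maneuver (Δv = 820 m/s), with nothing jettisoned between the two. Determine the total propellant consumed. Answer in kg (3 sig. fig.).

total propellant consumed ≈ 9020 kg

After the first burn: m = 19000 × exp(−1390/3430.0) = 19000 × 0.66681 = 12,669.4 kg.
After the second burn: m = 12,669.4 × exp(−820/3430.0) = 12,669.4 × 0.78736 = 9,975.38 kg.
Total propellant = m₀ − m_final = 19000 − 9,975.38 = 9,024.62 kg.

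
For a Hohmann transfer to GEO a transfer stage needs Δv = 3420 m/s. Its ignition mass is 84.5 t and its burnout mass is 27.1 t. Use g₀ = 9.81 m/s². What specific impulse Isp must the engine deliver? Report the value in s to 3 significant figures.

Isp ≈ 307 s

ln(m₀/m_f) = ln(84500/27100) = ln(3.118) = 1.1372.
v_e = Δv / ln(m₀/m_f) = 3420 / 1.1372 = 3007.3 m/s.
Isp = v_e / g₀ = 3007.3 / 9.81 = 306.6 s.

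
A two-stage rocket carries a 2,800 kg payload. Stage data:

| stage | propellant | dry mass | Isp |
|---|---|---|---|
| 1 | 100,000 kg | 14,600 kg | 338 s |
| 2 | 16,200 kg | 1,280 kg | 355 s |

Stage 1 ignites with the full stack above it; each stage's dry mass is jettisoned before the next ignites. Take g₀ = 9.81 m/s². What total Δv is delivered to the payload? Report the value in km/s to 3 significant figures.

Δv ≈ 10.1 km/s

Ignition mass of stage 1 = 100,000+14,600 + 16,200+1,280 + 2,800 = 134,880 kg.
Stage 1: m₀ = 134,880 kg, m_f = 134,880 − 100,000 = 34,880 kg; Δv = 338×9.81×ln(3.867) = 3315.8×1.3525 ≈ 4484 m/s.
Stage 2: m₀ = 20,280 kg, m_f = 20,280 − 16,200 = 4,080 kg; Δv = 355×9.81×ln(4.971) = 3482.6×1.6035 ≈ 5584 m/s.
Total Δv = 4484 + 5584 = 10068 m/s.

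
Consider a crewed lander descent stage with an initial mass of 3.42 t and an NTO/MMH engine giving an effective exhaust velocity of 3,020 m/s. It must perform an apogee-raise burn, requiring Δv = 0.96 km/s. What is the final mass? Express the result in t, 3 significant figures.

final mass ≈ 2.49 t

m₀/m_f = exp(Δv / v_e) = exp(960 / 3020.0) = exp(0.3179) = 1.3742.
m_f = m₀ / 1.3742 = 3.42 / 1.3742 = 2.48872 t.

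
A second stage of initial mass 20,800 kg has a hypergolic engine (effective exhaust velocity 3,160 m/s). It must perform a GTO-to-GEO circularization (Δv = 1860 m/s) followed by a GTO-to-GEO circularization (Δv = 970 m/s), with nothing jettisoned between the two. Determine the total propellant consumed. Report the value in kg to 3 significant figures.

total propellant consumed ≈ 12300 kg

After the first burn: m = 20800 × exp(−1860/3160.0) = 20800 × 0.55510 = 11,546.1 kg.
After the second burn: m = 11,546.1 × exp(−970/3160.0) = 11,546.1 × 0.73568 = 8,494.23 kg.
Total propellant = m₀ − m_final = 20800 − 8,494.23 = 12,305.77 kg.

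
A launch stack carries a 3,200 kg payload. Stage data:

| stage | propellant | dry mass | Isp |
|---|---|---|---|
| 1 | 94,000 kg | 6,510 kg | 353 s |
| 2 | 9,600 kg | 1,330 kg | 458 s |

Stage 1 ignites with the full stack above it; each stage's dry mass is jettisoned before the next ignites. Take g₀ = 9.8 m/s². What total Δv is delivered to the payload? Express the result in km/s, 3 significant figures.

Ignition mass of stage 1 = 94,000+6,510 + 9,600+1,330 + 3,200 = 114,640 kg.
Stage 1: m₀ = 114,640 kg, m_f = 114,640 − 94,000 = 20,640 kg; Δv = 353×9.8×ln(5.554) = 3459.4×1.7146 ≈ 5931 m/s.
Stage 2: m₀ = 14,130 kg, m_f = 14,130 − 9,600 = 4,530 kg; Δv = 458×9.8×ln(3.119) = 4488.4×1.1376 ≈ 5106 m/s.
Total Δv = 5931 + 5106 = 11037 m/s.

Δv ≈ 11.0 km/s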